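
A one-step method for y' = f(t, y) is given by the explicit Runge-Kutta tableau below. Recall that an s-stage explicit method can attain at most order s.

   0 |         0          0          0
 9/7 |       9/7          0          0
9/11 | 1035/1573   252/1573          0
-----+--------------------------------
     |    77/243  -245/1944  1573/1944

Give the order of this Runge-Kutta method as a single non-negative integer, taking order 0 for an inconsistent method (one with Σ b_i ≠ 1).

3

b = (77/243, -245/1944, 1573/1944)
c = (0, 9/7, 9/11)
Ac = (0, 0, 324/1573)
Σ b_i: 77/243·1 + (-245/1944)·1 + 1573/1944·1 = 1 ✓
b·c: (-245/1944)·9/7 + 1573/1944·9/11 = 1/2 ✓
b·c²: (-245/1944)·81/49 + 1573/1944·81/121 = 1/3 ✓
b·Ac: 1573/1944·324/1573 = 1/6 ✓; 3 stages ⇒ order 3.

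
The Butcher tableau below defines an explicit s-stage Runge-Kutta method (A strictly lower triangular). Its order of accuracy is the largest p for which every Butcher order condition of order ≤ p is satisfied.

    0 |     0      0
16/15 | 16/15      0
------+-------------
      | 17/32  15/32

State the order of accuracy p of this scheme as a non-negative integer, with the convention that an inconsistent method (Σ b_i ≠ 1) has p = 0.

b = (17/32, 15/32)
c = (0, 16/15)
Σ b_i: 17/32·1 + 15/32·1 = 1 ✓
b·c: 15/32·16/15 = 1/2 ✓; 2 stages ⇒ order 2.

2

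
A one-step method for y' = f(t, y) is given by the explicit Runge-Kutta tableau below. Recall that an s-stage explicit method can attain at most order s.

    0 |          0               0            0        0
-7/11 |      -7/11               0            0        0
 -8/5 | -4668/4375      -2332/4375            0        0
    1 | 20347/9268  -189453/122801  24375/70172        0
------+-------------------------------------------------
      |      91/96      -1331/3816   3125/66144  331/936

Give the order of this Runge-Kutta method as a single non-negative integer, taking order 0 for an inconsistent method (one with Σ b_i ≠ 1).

b = (91/96, -1331/3816, 3125/66144, 331/936)
c = (0, -7/11, -8/5, 1)
Ac = (0, 0, 212/625, 141/331)
Σ b_i: 91/96·1 + (-1331/3816)·1 + 3125/66144·1 + 331/936·1 = 1 ✓
b·c: (-1331/3816)·(-7/11) + 3125/66144·(-8/5) + 331/936·1 = 1/2 ✓
b·c²: (-1331/3816)·49/121 + 3125/66144·64/25 + 331/936·1 = 1/3 ✓
b·Ac: 3125/66144·212/625 + 331/936·141/331 = 1/6 ✓
b·c³: (-1331/3816)·(-343/1331) + 3125/66144·(-512/125) + 331/936·1 = 1/4 ✓
b·(c∘Ac): 3125/66144·(-1696/3125) + 331/936·141/331 = 1/8 ✓
b·Ac²: 3125/66144·(-1484/6875) + 331/936·963/3641 = 1/12 ✓
b·A²c: 331/936·39/331 = 1/24 ✓; 4 stages ⇒ order 4.

4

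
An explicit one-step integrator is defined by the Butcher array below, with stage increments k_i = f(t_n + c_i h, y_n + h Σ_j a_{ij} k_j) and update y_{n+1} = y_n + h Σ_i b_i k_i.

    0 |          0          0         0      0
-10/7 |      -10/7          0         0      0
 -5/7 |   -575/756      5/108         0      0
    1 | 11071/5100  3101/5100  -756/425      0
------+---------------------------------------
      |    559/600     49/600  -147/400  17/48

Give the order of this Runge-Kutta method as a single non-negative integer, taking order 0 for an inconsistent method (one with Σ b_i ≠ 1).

b = (559/600, 49/600, -147/400, 17/48)
c = (0, -10/7, -5/7, 1)
Ac = (0, 0, -25/378, 41/102)
Σ b_i: 559/600·1 + 49/600·1 + (-147/400)·1 + 17/48·1 = 1 ✓
b·c: 49/600·(-10/7) + (-147/400)·(-5/7) + 17/48·1 = 1/2 ✓
b·c²: 49/600·100/49 + (-147/400)·25/49 + 17/48·1 = 1/3 ✓
b·Ac: (-147/400)·(-25/378) + 17/48·41/102 = 1/6 ✓
b·c³: 49/600·(-1000/343) + (-147/400)·(-125/343) + 17/48·1 = 1/4 ✓
b·(c∘Ac): (-147/400)·125/2646 + 17/48·41/102 = 1/8 ✓
b·Ac²: (-147/400)·125/1323 + 17/48·1/3 = 1/12 ✓
b·A²c: 17/48·2/17 = 1/24 ✓; 4 stages ⇒ order 4.

4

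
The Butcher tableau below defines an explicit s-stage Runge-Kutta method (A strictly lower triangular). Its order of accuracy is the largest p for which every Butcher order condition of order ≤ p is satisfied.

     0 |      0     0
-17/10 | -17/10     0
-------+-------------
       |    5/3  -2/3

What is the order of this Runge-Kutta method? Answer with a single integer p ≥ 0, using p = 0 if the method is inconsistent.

1

b = (5/3, -2/3)
c = (0, -17/10)
Σ b_i: 5/3·1 + (-2/3)·1 = 1 ✓
b·c: (-2/3)·(-17/10) = 17/15 ≠ 1/2 ⇒ order 1.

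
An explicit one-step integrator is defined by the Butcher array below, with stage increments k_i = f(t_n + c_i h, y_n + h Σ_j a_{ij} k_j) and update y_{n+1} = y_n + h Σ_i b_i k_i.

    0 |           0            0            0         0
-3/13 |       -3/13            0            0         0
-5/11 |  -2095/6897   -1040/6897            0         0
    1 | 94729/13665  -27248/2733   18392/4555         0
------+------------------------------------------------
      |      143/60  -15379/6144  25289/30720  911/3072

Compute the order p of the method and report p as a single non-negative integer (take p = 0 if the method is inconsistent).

b = (143/60, -15379/6144, 25289/30720, 911/3072)
c = (0, -3/13, -5/11, 1)
Ac = (0, 0, 80/2299, 424/911)
Σ b_i: 143/60·1 + (-15379/6144)·1 + 25289/30720·1 + 911/3072·1 = 1 ✓
b·c: (-15379/6144)·(-3/13) + 25289/30720·(-5/11) + 911/3072·1 = 1/2 ✓
b·c²: (-15379/6144)·9/169 + 25289/30720·25/121 + 911/3072·1 = 1/3 ✓
b·Ac: 25289/30720·80/2299 + 911/3072·424/911 = 1/6 ✓
b·c³: (-15379/6144)·(-27/2197) + 25289/30720·(-125/1331) + 911/3072·1 = 1/4 ✓
b·(c∘Ac): 25289/30720·(-400/25289) + 911/3072·424/911 = 1/8 ✓
b·Ac²: 25289/30720·(-240/29887) + 911/3072·3592/11843 = 1/12 ✓
b·A²c: 911/3072·128/911 = 1/24 ✓; 4 stages ⇒ order 4.

4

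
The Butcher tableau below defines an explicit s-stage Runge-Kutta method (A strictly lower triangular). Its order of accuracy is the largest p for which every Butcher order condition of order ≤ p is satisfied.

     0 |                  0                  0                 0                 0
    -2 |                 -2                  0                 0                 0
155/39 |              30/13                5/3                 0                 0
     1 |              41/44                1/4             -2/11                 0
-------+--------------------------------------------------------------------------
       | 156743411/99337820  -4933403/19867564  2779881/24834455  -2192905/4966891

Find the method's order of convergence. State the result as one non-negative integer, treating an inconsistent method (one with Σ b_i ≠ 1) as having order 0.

3

b = (156743411/99337820, -4933403/19867564, 2779881/24834455, -2192905/4966891)
c = (0, -2, 155/39, 1)
Ac = (0, 0, -10/3, -1049/858)
Σ b_i: 156743411/99337820·1 + (-4933403/19867564)·1 + 2779881/24834455·1 + (-2192905/4966891)·1 = 1 ✓
b·c: (-4933403/19867564)·(-2) + 2779881/24834455·155/39 + (-2192905/4966891)·1 = 1/2 ✓
b·c²: (-4933403/19867564)·4 + 2779881/24834455·24025/1521 + (-2192905/4966891)·1 = 1/3 ✓
b·Ac: 2779881/24834455·(-10/3) + (-2192905/4966891)·(-1049/858) = 1/6 ✓
b·c³: (-4933403/19867564)·(-8) + 2779881/24834455·3723875/59319 + (-2192905/4966891)·1 = 4981447742/581126247 ≠ 1/4 ⇒ order 3.
b·(c∘Ac): 2779881/24834455·(-1550/117) + (-2192905/4966891)·(-1049/858) = -9368855/9933782 ≠ 1/8
b·Ac²: 2779881/24834455·20/3 + (-2192905/4966891)·(-31319/16731) = 913938301/581126247 ≠ 1/12
b·A²c: (-2192905/4966891)·20/33 = -3987100/14900673 ≠ 1/24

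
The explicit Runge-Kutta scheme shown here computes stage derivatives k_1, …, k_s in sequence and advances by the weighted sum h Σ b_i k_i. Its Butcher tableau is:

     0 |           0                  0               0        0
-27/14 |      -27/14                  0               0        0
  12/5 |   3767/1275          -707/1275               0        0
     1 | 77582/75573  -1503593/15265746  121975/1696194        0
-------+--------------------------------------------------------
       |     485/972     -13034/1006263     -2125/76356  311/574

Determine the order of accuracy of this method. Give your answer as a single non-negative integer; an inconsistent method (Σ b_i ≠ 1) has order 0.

b = (485/972, -13034/1006263, -2125/76356, 311/574)
c = (0, -27/14, 12/5, 1)
Ac = (0, 0, 909/850, 451/1244)
Σ b_i: 485/972·1 + (-13034/1006263)·1 + (-2125/76356)·1 + 311/574·1 = 1 ✓
b·c: (-13034/1006263)·(-27/14) + (-2125/76356)·12/5 + 311/574·1 = 1/2 ✓
b·c²: (-13034/1006263)·729/196 + (-2125/76356)·144/25 + 311/574·1 = 1/3 ✓
b·Ac: (-2125/76356)·909/850 + 311/574·451/1244 = 1/6 ✓
b·c³: (-13034/1006263)·(-19683/2744) + (-2125/76356)·1728/125 + 311/574·1 = 1/4 ✓
b·(c∘Ac): (-2125/76356)·5454/2125 + 311/574·451/1244 = 1/8 ✓
b·Ac²: (-2125/76356)·(-24543/11900) + 311/574·2501/52248 = 1/12 ✓
b·A²c: 311/574·287/3732 = 1/24 ✓; 4 stages ⇒ order 4.

4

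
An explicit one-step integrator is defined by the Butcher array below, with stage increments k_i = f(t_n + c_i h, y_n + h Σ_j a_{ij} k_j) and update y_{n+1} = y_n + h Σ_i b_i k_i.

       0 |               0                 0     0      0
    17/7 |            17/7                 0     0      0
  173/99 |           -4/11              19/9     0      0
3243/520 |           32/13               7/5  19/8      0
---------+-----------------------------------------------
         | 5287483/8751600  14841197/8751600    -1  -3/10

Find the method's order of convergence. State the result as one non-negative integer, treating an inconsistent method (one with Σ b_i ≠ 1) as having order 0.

2

b = (5287483/8751600, 14841197/8751600, -1, -3/10)
c = (0, 17/7, 173/99, 3243/520)
Ac = (0, 0, 323/63, 29899/3960)
Σ b_i: 5287483/8751600·1 + 14841197/8751600·1 + (-1)·1 + (-3/10)·1 = 1 ✓
b·c: 14841197/8751600·17/7 + (-1)·173/99 + (-3/10)·3243/520 = 1/2 ✓
b·c²: 14841197/8751600·289/49 + (-1)·29929/9801 + (-3/10)·10517049/270400 = -875636801869/185513328000 ≠ 1/3 ⇒ order 2.
b·Ac: (-1)·323/63 + (-3/10)·29899/3960 = -2049079/277200 ≠ 1/6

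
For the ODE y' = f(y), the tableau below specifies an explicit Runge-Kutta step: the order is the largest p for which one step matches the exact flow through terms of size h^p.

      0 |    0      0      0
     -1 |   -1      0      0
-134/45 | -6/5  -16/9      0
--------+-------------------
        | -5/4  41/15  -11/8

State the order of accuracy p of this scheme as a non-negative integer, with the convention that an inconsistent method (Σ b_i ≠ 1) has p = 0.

0

b = (-5/4, 41/15, -11/8)
c = (0, -1, -134/45)
Ac = (0, 0, 16/9)
Σ b_i: (-5/4)·1 + 41/15·1 + (-11/8)·1 = 13/120 ≠ 1 ⇒ order 0.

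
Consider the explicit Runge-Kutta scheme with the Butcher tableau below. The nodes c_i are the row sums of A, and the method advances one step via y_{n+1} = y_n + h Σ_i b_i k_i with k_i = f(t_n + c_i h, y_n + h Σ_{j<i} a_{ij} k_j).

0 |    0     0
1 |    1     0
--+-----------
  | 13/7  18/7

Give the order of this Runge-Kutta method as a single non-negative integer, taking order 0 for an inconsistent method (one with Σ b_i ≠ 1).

0

b = (13/7, 18/7)
c = (0, 1)
Σ b_i: 13/7·1 + 18/7·1 = 31/7 ≠ 1 ⇒ order 0.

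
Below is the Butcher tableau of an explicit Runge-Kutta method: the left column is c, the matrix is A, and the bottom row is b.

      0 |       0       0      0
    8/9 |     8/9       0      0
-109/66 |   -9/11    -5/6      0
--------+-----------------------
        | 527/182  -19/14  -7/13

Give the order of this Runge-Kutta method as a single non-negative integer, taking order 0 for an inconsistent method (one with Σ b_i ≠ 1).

b = (527/182, -19/14, -7/13)
c = (0, 8/9, -109/66)
Ac = (0, 0, -20/27)
Σ b_i: 527/182·1 + (-19/14)·1 + (-7/13)·1 = 1 ✓
b·c: (-19/14)·8/9 + (-7/13)·(-109/66) = -5713/18018 ≠ 1/2 ⇒ order 1.

1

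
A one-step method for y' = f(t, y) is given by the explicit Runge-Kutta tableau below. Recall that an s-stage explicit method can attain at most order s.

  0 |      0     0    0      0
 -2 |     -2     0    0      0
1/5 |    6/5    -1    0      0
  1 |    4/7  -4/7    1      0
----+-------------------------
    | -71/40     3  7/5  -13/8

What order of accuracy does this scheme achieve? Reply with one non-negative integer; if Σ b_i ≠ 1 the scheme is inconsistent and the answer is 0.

1

b = (-71/40, 3, 7/5, -13/8)
c = (0, -2, 1/5, 1)
Ac = (0, 0, 2, 47/35)
Σ b_i: (-71/40)·1 + 3·1 + 7/5·1 + (-13/8)·1 = 1 ✓
b·c: 3·(-2) + 7/5·1/5 + (-13/8)·1 = -1469/200 ≠ 1/2 ⇒ order 1.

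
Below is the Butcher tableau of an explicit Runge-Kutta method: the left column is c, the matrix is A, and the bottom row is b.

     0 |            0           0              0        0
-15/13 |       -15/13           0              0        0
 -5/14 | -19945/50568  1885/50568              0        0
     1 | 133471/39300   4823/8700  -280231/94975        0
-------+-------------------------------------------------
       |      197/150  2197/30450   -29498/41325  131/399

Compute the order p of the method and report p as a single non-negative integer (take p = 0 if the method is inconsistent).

b = (197/150, 2197/30450, -29498/41325, 131/399)
c = (0, -15/13, -5/14, 1)
Ac = (0, 0, -725/16856, 217/524)
Σ b_i: 197/150·1 + 2197/30450·1 + (-29498/41325)·1 + 131/399·1 = 1 ✓
b·c: 2197/30450·(-15/13) + (-29498/41325)·(-5/14) + 131/399·1 = 1/2 ✓
b·c²: 2197/30450·225/169 + (-29498/41325)·25/196 + 131/399·1 = 1/3 ✓
b·Ac: (-29498/41325)·(-725/16856) + 131/399·217/524 = 1/6 ✓
b·c³: 2197/30450·(-3375/2197) + (-29498/41325)·(-125/2744) + 131/399·1 = 1/4 ✓
b·(c∘Ac): (-29498/41325)·3625/235984 + 131/399·217/524 = 1/8 ✓
b·Ac²: (-29498/41325)·10875/219128 + 131/399·616/1703 = 1/12 ✓
b·A²c: 131/399·133/1048 = 1/24 ✓; 4 stages ⇒ order 4.

4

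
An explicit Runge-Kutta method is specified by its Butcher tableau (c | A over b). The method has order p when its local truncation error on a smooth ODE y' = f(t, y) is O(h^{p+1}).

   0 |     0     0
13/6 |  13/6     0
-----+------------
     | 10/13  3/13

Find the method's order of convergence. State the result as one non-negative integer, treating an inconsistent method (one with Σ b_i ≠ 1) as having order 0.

b = (10/13, 3/13)
c = (0, 13/6)
Σ b_i: 10/13·1 + 3/13·1 = 1 ✓
b·c: 3/13·13/6 = 1/2 ✓; 2 stages ⇒ order 2.

2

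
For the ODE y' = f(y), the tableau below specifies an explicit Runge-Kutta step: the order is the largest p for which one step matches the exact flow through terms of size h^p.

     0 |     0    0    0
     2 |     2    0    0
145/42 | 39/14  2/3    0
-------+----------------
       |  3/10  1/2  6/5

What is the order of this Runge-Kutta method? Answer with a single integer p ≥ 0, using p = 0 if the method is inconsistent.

0

b = (3/10, 1/2, 6/5)
c = (0, 2, 145/42)
Ac = (0, 0, 4/3)
Σ b_i: 3/10·1 + 1/2·1 + 6/5·1 = 2 ≠ 1 ⇒ order 0.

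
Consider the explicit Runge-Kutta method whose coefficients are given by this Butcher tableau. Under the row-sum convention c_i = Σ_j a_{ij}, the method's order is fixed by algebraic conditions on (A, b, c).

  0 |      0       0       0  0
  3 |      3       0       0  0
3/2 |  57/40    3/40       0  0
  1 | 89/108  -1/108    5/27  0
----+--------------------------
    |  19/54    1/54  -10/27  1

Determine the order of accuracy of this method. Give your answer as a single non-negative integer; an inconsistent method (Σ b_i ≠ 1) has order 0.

b = (19/54, 1/54, -10/27, 1)
c = (0, 3, 3/2, 1)
Ac = (0, 0, 9/40, 1/4)
Σ b_i: 19/54·1 + 1/54·1 + (-10/27)·1 + 1·1 = 1 ✓
b·c: 1/54·3 + (-10/27)·3/2 + 1·1 = 1/2 ✓
b·c²: 1/54·9 + (-10/27)·9/4 + 1·1 = 1/3 ✓
b·Ac: (-10/27)·9/40 + 1·1/4 = 1/6 ✓
b·c³: 1/54·27 + (-10/27)·27/8 + 1·1 = 1/4 ✓
b·(c∘Ac): (-10/27)·27/80 + 1·1/4 = 1/8 ✓
b·Ac²: (-10/27)·27/40 + 1·1/3 = 1/12 ✓
b·A²c: 1·1/24 = 1/24 ✓; 4 stages ⇒ order 4.

4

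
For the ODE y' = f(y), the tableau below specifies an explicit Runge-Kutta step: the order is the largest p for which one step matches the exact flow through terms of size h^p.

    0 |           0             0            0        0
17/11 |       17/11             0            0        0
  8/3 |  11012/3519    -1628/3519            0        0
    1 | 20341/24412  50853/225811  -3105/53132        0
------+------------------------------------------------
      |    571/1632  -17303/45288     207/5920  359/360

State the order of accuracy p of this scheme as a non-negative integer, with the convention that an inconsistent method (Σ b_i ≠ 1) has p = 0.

b = (571/1632, -17303/45288, 207/5920, 359/360)
c = (0, 17/11, 8/3, 1)
Ac = (0, 0, -148/207, 69/359)
Σ b_i: 571/1632·1 + (-17303/45288)·1 + 207/5920·1 + 359/360·1 = 1 ✓
b·c: (-17303/45288)·17/11 + 207/5920·8/3 + 359/360·1 = 1/2 ✓
b·c²: (-17303/45288)·289/121 + 207/5920·64/9 + 359/360·1 = 1/3 ✓
b·Ac: 207/5920·(-148/207) + 359/360·69/359 = 1/6 ✓
b·c³: (-17303/45288)·4913/1331 + 207/5920·512/27 + 359/360·1 = 1/4 ✓
b·(c∘Ac): 207/5920·(-1184/621) + 359/360·69/359 = 1/8 ✓
b·Ac²: 207/5920·(-2516/2277) + 359/360·483/3949 = 1/12 ✓
b·A²c: 359/360·15/359 = 1/24 ✓; 4 stages ⇒ order 4.

4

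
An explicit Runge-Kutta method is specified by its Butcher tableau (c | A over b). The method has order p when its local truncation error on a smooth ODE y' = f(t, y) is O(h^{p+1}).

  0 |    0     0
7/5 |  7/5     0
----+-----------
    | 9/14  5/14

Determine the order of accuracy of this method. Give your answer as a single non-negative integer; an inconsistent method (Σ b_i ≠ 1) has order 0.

2

b = (9/14, 5/14)
c = (0, 7/5)
Σ b_i: 9/14·1 + 5/14·1 = 1 ✓
b·c: 5/14·7/5 = 1/2 ✓; 2 stages ⇒ order 2.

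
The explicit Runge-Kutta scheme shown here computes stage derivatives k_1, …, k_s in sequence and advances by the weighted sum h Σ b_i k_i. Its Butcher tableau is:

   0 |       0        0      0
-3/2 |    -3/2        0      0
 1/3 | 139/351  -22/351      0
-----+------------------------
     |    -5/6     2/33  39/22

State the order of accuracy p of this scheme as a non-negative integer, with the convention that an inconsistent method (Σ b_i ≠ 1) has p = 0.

3

b = (-5/6, 2/33, 39/22)
c = (0, -3/2, 1/3)
Ac = (0, 0, 11/117)
Σ b_i: (-5/6)·1 + 2/33·1 + 39/22·1 = 1 ✓
b·c: 2/33·(-3/2) + 39/22·1/3 = 1/2 ✓
b·c²: 2/33·9/4 + 39/22·1/9 = 1/3 ✓
b·Ac: 39/22·11/117 = 1/6 ✓; 3 stages ⇒ order 3.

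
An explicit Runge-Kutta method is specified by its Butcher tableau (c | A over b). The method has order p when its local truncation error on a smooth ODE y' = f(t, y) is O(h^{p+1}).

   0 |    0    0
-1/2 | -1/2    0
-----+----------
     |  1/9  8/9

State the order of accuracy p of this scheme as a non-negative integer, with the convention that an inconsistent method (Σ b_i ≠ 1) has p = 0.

b = (1/9, 8/9)
c = (0, -1/2)
Σ b_i: 1/9·1 + 8/9·1 = 1 ✓
b·c: 8/9·(-1/2) = -4/9 ≠ 1/2 ⇒ order 1.

1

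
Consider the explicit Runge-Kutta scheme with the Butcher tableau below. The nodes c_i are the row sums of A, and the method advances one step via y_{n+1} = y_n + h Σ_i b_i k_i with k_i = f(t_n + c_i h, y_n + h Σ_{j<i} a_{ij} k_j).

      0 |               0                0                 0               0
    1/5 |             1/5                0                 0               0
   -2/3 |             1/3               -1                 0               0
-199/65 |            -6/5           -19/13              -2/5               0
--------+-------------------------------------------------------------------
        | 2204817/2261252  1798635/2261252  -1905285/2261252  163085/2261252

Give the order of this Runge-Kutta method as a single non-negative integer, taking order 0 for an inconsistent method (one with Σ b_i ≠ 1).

3

b = (2204817/2261252, 1798635/2261252, -1905285/2261252, 163085/2261252)
c = (0, 1/5, -2/3, -199/65)
Ac = (0, 0, -1/5, -1/39)
Σ b_i: 2204817/2261252·1 + 1798635/2261252·1 + (-1905285/2261252)·1 + 163085/2261252·1 = 1 ✓
b·c: 1798635/2261252·1/5 + (-1905285/2261252)·(-2/3) + 163085/2261252·(-199/65) = 1/2 ✓
b·c²: 1798635/2261252·1/25 + (-1905285/2261252)·4/9 + 163085/2261252·39601/4225 = 1/3 ✓
b·Ac: (-1905285/2261252)·(-1/5) + 163085/2261252·(-1/39) = 1/6 ✓
b·c³: 1798635/2261252·1/125 + (-1905285/2261252)·(-8/27) + 163085/2261252·(-7880599/274625) = -2998816351/1653540525 ≠ 1/4 ⇒ order 3.
b·(c∘Ac): (-1905285/2261252)·2/15 + 163085/2261252·199/2535 = -723707/6783756 ≠ 1/8
b·Ac²: (-1905285/2261252)·(-1/25) + 163085/2261252·(-691/2925) = 847897/50878170 ≠ 1/12
b·A²c: 163085/2261252·2/25 = 32617/5653130 ≠ 1/24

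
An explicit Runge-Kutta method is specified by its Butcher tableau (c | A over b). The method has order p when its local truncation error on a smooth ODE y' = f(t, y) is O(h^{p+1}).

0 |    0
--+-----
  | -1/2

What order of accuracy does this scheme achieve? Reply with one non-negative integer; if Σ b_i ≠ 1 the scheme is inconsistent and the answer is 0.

0

b = (-1/2)
c = (0)
Σ b_i: (-1/2)·1 = -1/2 ≠ 1 ⇒ order 0.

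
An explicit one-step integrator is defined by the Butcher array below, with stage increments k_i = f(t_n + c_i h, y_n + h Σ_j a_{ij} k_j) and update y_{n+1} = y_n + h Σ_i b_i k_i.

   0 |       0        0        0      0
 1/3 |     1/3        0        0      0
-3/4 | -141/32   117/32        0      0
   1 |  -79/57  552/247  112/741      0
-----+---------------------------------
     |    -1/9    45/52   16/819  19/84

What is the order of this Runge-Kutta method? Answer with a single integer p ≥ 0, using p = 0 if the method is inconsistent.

b = (-1/9, 45/52, 16/819, 19/84)
c = (0, 1/3, -3/4, 1)
Ac = (0, 0, 39/32, 12/19)
Σ b_i: (-1/9)·1 + 45/52·1 + 16/819·1 + 19/84·1 = 1 ✓
b·c: 45/52·1/3 + 16/819·(-3/4) + 19/84·1 = 1/2 ✓
b·c²: 45/52·1/9 + 16/819·9/16 + 19/84·1 = 1/3 ✓
b·Ac: 16/819·39/32 + 19/84·12/19 = 1/6 ✓
b·c³: 45/52·1/27 + 16/819·(-27/64) + 19/84·1 = 1/4 ✓
b·(c∘Ac): 16/819·(-117/128) + 19/84·12/19 = 1/8 ✓
b·Ac²: 16/819·13/32 + 19/84·1/3 = 1/12 ✓
b·A²c: 19/84·7/38 = 1/24 ✓; 4 stages ⇒ order 4.

4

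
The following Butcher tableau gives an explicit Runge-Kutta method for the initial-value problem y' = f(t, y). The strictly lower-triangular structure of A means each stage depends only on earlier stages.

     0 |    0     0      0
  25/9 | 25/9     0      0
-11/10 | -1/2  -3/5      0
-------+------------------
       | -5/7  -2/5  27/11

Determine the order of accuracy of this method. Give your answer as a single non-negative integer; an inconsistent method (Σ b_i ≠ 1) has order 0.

0

b = (-5/7, -2/5, 27/11)
c = (0, 25/9, -11/10)
Ac = (0, 0, -5/3)
Σ b_i: (-5/7)·1 + (-2/5)·1 + 27/11·1 = 516/385 ≠ 1 ⇒ order 0.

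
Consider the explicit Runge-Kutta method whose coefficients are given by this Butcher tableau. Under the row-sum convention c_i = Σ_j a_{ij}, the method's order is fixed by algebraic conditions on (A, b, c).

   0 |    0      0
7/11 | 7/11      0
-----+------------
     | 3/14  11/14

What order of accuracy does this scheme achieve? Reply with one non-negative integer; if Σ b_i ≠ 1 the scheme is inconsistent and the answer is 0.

b = (3/14, 11/14)
c = (0, 7/11)
Σ b_i: 3/14·1 + 11/14·1 = 1 ✓
b·c: 11/14·7/11 = 1/2 ✓; 2 stages ⇒ order 2.

2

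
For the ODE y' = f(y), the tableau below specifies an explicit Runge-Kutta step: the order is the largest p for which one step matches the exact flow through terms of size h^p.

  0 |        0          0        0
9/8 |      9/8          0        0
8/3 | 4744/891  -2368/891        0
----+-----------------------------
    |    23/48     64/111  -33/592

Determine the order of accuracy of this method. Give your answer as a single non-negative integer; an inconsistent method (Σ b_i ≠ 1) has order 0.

3

b = (23/48, 64/111, -33/592)
c = (0, 9/8, 8/3)
Ac = (0, 0, -296/99)
Σ b_i: 23/48·1 + 64/111·1 + (-33/592)·1 = 1 ✓
b·c: 64/111·9/8 + (-33/592)·8/3 = 1/2 ✓
b·c²: 64/111·81/64 + (-33/592)·64/9 = 1/3 ✓
b·Ac: (-33/592)·(-296/99) = 1/6 ✓; 3 stages ⇒ order 3.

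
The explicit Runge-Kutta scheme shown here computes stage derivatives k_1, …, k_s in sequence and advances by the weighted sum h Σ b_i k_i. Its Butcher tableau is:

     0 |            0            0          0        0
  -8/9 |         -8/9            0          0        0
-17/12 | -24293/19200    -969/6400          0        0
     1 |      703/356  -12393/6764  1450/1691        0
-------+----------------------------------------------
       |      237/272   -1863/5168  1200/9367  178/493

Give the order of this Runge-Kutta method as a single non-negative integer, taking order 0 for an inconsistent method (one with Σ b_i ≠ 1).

4

b = (237/272, -1863/5168, 1200/9367, 178/493)
c = (0, -8/9, -17/12, 1)
Ac = (0, 0, 323/2400, 221/534)
Σ b_i: 237/272·1 + (-1863/5168)·1 + 1200/9367·1 + 178/493·1 = 1 ✓
b·c: (-1863/5168)·(-8/9) + 1200/9367·(-17/12) + 178/493·1 = 1/2 ✓
b·c²: (-1863/5168)·64/81 + 1200/9367·289/144 + 178/493·1 = 1/3 ✓
b·Ac: 1200/9367·323/2400 + 178/493·221/534 = 1/6 ✓
b·c³: (-1863/5168)·(-512/729) + 1200/9367·(-4913/1728) + 178/493·1 = 1/4 ✓
b·(c∘Ac): 1200/9367·(-5491/28800) + 178/493·221/534 = 1/8 ✓
b·Ac²: 1200/9367·(-323/2700) + 178/493·1751/6408 = 1/12 ✓
b·A²c: 178/493·493/4272 = 1/24 ✓; 4 stages ⇒ order 4.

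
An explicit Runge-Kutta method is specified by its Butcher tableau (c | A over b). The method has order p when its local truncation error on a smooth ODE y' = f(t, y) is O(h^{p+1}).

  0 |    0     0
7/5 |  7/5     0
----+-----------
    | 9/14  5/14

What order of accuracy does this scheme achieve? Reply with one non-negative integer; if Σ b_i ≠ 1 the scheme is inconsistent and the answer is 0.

b = (9/14, 5/14)
c = (0, 7/5)
Σ b_i: 9/14·1 + 5/14·1 = 1 ✓
b·c: 5/14·7/5 = 1/2 ✓; 2 stages ⇒ order 2.

2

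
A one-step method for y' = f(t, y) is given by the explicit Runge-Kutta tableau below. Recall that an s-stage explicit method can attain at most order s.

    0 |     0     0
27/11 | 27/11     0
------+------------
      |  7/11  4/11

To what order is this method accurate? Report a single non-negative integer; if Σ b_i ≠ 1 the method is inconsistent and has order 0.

1

b = (7/11, 4/11)
c = (0, 27/11)
Σ b_i: 7/11·1 + 4/11·1 = 1 ✓
b·c: 4/11·27/11 = 108/121 ≠ 1/2 ⇒ order 1.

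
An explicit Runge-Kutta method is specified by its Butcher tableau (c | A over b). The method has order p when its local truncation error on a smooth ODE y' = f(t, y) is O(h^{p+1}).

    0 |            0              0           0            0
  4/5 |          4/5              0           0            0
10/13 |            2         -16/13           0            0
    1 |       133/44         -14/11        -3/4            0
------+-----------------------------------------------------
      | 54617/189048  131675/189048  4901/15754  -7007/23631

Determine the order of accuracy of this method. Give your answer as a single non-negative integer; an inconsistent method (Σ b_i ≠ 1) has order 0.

3

b = (54617/189048, 131675/189048, 4901/15754, -7007/23631)
c = (0, 4/5, 10/13, 1)
Ac = (0, 0, -64/65, -2281/1430)
Σ b_i: 54617/189048·1 + 131675/189048·1 + 4901/15754·1 + (-7007/23631)·1 = 1 ✓
b·c: 131675/189048·4/5 + 4901/15754·10/13 + (-7007/23631)·1 = 1/2 ✓
b·c²: 131675/189048·16/25 + 4901/15754·100/169 + (-7007/23631)·1 = 1/3 ✓
b·Ac: 4901/15754·(-64/65) + (-7007/23631)·(-2281/1430) = 1/6 ✓
b·c³: 131675/189048·64/125 + 4901/15754·1000/2197 + (-7007/23631)·1 = 103271/512005 ≠ 1/4 ⇒ order 3.
b·(c∘Ac): 4901/15754·(-128/169) + (-7007/23631)·(-2281/1430) = 56089/236310 ≠ 1/8
b·Ac²: 4901/15754·(-256/325) + (-7007/23631)·(-58481/46475) = 196717/1536015 ≠ 1/12
b·A²c: (-7007/23631)·48/65 = -8624/39385 ≠ 1/24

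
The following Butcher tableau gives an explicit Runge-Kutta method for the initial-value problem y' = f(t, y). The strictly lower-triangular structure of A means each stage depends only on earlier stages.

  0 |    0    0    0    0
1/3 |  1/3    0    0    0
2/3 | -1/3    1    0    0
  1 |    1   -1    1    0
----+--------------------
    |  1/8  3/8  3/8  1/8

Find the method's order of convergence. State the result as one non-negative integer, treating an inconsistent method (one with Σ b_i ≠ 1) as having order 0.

b = (1/8, 3/8, 3/8, 1/8)
c = (0, 1/3, 2/3, 1)
Ac = (0, 0, 1/3, 1/3)
Σ b_i: 1/8·1 + 3/8·1 + 3/8·1 + 1/8·1 = 1 ✓
b·c: 3/8·1/3 + 3/8·2/3 + 1/8·1 = 1/2 ✓
b·c²: 3/8·1/9 + 3/8·4/9 + 1/8·1 = 1/3 ✓
b·Ac: 3/8·1/3 + 1/8·1/3 = 1/6 ✓
b·c³: 3/8·1/27 + 3/8·8/27 + 1/8·1 = 1/4 ✓
b·(c∘Ac): 3/8·2/9 + 1/8·1/3 = 1/8 ✓
b·Ac²: 3/8·1/9 + 1/8·1/3 = 1/12 ✓
b·A²c: 1/8·1/3 = 1/24 ✓; 4 stages ⇒ order 4.

4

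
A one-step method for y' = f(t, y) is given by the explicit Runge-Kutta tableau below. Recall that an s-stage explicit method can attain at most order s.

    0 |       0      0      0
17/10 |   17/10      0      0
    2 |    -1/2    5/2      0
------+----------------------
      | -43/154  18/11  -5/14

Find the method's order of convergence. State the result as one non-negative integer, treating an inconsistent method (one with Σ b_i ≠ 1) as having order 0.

b = (-43/154, 18/11, -5/14)
c = (0, 17/10, 2)
Ac = (0, 0, 17/4)
Σ b_i: (-43/154)·1 + 18/11·1 + (-5/14)·1 = 1 ✓
b·c: 18/11·17/10 + (-5/14)·2 = 796/385 ≠ 1/2 ⇒ order 1.

1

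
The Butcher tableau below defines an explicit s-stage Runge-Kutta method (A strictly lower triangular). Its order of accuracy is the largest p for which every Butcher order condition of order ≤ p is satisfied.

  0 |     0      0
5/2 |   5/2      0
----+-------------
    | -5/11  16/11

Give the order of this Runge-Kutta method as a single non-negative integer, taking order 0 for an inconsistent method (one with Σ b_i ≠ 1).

b = (-5/11, 16/11)
c = (0, 5/2)
Σ b_i: (-5/11)·1 + 16/11·1 = 1 ✓
b·c: 16/11·5/2 = 40/11 ≠ 1/2 ⇒ order 1.

1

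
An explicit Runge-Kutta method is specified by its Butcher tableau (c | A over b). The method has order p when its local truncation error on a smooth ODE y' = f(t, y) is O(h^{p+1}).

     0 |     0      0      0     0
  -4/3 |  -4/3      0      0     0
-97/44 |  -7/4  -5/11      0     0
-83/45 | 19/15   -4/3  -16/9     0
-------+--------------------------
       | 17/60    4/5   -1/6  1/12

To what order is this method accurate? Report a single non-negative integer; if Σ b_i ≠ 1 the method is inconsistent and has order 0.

b = (17/60, 4/5, -1/6, 1/12)
c = (0, -4/3, -97/44, -83/45)
Ac = (0, 0, 20/33, 188/33)
Σ b_i: 17/60·1 + 4/5·1 + (-1/6)·1 + 1/12·1 = 1 ✓
b·c: 4/5·(-4/3) + (-1/6)·(-97/44) + 1/12·(-83/45) = -10133/11880 ≠ 1/2 ⇒ order 1.

1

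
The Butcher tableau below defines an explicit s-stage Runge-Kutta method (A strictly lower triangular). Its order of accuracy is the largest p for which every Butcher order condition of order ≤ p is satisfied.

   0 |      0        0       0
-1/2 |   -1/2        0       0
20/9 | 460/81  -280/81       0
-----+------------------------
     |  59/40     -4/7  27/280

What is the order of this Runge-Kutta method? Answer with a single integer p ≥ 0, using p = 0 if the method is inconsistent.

b = (59/40, -4/7, 27/280)
c = (0, -1/2, 20/9)
Ac = (0, 0, 140/81)
Σ b_i: 59/40·1 + (-4/7)·1 + 27/280·1 = 1 ✓
b·c: (-4/7)·(-1/2) + 27/280·20/9 = 1/2 ✓
b·c²: (-4/7)·1/4 + 27/280·400/81 = 1/3 ✓
b·Ac: 27/280·140/81 = 1/6 ✓; 3 stages ⇒ order 3.

3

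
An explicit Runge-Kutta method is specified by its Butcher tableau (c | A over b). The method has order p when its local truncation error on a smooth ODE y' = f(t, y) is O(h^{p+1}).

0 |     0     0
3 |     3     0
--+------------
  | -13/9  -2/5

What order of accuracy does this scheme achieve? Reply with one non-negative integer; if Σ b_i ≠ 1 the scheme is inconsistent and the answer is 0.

0

b = (-13/9, -2/5)
c = (0, 3)
Σ b_i: (-13/9)·1 + (-2/5)·1 = -83/45 ≠ 1 ⇒ order 0.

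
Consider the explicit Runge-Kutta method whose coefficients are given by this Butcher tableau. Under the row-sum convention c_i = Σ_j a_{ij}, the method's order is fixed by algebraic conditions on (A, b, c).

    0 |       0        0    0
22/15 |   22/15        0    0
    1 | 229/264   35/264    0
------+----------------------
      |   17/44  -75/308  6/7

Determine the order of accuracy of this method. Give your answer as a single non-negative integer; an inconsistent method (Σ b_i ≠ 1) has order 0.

3

b = (17/44, -75/308, 6/7)
c = (0, 22/15, 1)
Ac = (0, 0, 7/36)
Σ b_i: 17/44·1 + (-75/308)·1 + 6/7·1 = 1 ✓
b·c: (-75/308)·22/15 + 6/7·1 = 1/2 ✓
b·c²: (-75/308)·484/225 + 6/7·1 = 1/3 ✓
b·Ac: 6/7·7/36 = 1/6 ✓; 3 stages ⇒ order 3.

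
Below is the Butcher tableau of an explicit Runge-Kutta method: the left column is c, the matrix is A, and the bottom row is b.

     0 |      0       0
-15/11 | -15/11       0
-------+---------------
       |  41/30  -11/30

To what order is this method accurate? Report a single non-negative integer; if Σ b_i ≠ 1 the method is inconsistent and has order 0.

2

b = (41/30, -11/30)
c = (0, -15/11)
Σ b_i: 41/30·1 + (-11/30)·1 = 1 ✓
b·c: (-11/30)·(-15/11) = 1/2 ✓; 2 stages ⇒ order 2.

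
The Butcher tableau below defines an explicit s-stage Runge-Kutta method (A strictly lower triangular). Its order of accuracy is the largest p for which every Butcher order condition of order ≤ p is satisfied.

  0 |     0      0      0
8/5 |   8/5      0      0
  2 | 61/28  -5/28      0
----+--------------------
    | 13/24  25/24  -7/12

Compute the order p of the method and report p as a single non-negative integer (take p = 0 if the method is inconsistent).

3

b = (13/24, 25/24, -7/12)
c = (0, 8/5, 2)
Ac = (0, 0, -2/7)
Σ b_i: 13/24·1 + 25/24·1 + (-7/12)·1 = 1 ✓
b·c: 25/24·8/5 + (-7/12)·2 = 1/2 ✓
b·c²: 25/24·64/25 + (-7/12)·4 = 1/3 ✓
b·Ac: (-7/12)·(-2/7) = 1/6 ✓; 3 stages ⇒ order 3.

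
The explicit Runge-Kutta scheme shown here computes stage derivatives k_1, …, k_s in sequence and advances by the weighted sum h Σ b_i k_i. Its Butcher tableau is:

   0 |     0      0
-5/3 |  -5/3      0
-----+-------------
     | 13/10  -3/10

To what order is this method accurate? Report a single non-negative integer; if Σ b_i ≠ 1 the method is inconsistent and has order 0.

2

b = (13/10, -3/10)
c = (0, -5/3)
Σ b_i: 13/10·1 + (-3/10)·1 = 1 ✓
b·c: (-3/10)·(-5/3) = 1/2 ✓; 2 stages ⇒ order 2.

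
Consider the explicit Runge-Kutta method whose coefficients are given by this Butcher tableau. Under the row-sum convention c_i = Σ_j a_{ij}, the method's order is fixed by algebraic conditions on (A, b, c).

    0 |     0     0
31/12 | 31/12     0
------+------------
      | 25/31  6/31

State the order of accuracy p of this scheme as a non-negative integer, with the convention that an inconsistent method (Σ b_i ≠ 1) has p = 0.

2

b = (25/31, 6/31)
c = (0, 31/12)
Σ b_i: 25/31·1 + 6/31·1 = 1 ✓
b·c: 6/31·31/12 = 1/2 ✓; 2 stages ⇒ order 2.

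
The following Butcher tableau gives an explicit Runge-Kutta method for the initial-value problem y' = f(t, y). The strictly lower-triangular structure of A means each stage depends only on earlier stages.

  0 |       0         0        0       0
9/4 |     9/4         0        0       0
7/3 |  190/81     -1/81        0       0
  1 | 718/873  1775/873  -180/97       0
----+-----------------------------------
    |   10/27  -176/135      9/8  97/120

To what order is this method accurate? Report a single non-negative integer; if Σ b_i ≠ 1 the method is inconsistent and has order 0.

4

b = (10/27, -176/135, 9/8, 97/120)
c = (0, 9/4, 7/3, 1)
Ac = (0, 0, -1/36, 95/388)
Σ b_i: 10/27·1 + (-176/135)·1 + 9/8·1 + 97/120·1 = 1 ✓
b·c: (-176/135)·9/4 + 9/8·7/3 + 97/120·1 = 1/2 ✓
b·c²: (-176/135)·81/16 + 9/8·49/9 + 97/120·1 = 1/3 ✓
b·Ac: 9/8·(-1/36) + 97/120·95/388 = 1/6 ✓
b·c³: (-176/135)·729/64 + 9/8·343/27 + 97/120·1 = 1/4 ✓
b·(c∘Ac): 9/8·(-7/108) + 97/120·95/388 = 1/8 ✓
b·Ac²: 9/8·(-1/16) + 97/120·295/1552 = 1/12 ✓
b·A²c: 97/120·5/97 = 1/24 ✓; 4 stages ⇒ order 4.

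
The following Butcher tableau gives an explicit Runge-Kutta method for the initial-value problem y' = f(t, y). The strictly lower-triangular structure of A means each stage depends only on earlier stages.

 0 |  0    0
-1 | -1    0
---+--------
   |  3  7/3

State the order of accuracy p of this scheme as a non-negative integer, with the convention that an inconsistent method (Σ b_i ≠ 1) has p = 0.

b = (3, 7/3)
c = (0, -1)
Σ b_i: 3·1 + 7/3·1 = 16/3 ≠ 1 ⇒ order 0.

0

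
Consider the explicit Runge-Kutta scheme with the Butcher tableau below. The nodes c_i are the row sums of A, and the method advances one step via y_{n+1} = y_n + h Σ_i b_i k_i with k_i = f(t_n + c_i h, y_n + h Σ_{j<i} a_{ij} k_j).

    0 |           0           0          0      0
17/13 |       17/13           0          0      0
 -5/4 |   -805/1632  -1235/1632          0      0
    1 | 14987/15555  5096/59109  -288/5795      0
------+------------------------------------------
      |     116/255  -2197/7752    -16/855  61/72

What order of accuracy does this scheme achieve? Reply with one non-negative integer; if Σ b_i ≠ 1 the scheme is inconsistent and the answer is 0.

4

b = (116/255, -2197/7752, -16/855, 61/72)
c = (0, 17/13, -5/4, 1)
Ac = (0, 0, -95/96, 32/183)
Σ b_i: 116/255·1 + (-2197/7752)·1 + (-16/855)·1 + 61/72·1 = 1 ✓
b·c: (-2197/7752)·17/13 + (-16/855)·(-5/4) + 61/72·1 = 1/2 ✓
b·c²: (-2197/7752)·289/169 + (-16/855)·25/16 + 61/72·1 = 1/3 ✓
b·Ac: (-16/855)·(-95/96) + 61/72·32/183 = 1/6 ✓
b·c³: (-2197/7752)·4913/2197 + (-16/855)·(-125/64) + 61/72·1 = 1/4 ✓
b·(c∘Ac): (-16/855)·475/384 + 61/72·32/183 = 1/8 ✓
b·Ac²: (-16/855)·(-1615/1248) + 61/72·166/2379 = 1/12 ✓
b·A²c: 61/72·3/61 = 1/24 ✓; 4 stages ⇒ order 4.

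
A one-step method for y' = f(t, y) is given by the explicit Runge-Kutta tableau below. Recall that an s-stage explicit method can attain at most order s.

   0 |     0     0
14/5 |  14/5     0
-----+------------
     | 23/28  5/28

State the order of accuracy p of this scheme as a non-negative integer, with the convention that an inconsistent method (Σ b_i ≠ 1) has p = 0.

b = (23/28, 5/28)
c = (0, 14/5)
Σ b_i: 23/28·1 + 5/28·1 = 1 ✓
b·c: 5/28·14/5 = 1/2 ✓; 2 stages ⇒ order 2.

2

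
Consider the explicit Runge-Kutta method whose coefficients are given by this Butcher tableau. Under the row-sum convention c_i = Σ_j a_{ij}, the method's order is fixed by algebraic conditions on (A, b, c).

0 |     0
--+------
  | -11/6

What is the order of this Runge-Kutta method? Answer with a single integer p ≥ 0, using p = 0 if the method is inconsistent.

0

b = (-11/6)
c = (0)
Σ b_i: (-11/6)·1 = -11/6 ≠ 1 ⇒ order 0.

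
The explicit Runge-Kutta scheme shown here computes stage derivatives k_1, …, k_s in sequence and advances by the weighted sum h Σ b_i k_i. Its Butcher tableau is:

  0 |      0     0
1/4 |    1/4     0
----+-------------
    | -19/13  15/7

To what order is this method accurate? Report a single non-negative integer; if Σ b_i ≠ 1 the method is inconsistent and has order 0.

b = (-19/13, 15/7)
c = (0, 1/4)
Σ b_i: (-19/13)·1 + 15/7·1 = 62/91 ≠ 1 ⇒ order 0.

0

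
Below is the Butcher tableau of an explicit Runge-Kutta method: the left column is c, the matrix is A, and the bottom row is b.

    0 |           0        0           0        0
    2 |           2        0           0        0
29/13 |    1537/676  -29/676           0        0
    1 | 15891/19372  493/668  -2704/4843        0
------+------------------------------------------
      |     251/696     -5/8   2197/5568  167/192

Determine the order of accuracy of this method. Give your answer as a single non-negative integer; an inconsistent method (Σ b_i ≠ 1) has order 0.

4

b = (251/696, -5/8, 2197/5568, 167/192)
c = (0, 2, 29/13, 1)
Ac = (0, 0, -29/338, 77/334)
Σ b_i: 251/696·1 + (-5/8)·1 + 2197/5568·1 + 167/192·1 = 1 ✓
b·c: (-5/8)·2 + 2197/5568·29/13 + 167/192·1 = 1/2 ✓
b·c²: (-5/8)·4 + 2197/5568·841/169 + 167/192·1 = 1/3 ✓
b·Ac: 2197/5568·(-29/338) + 167/192·77/334 = 1/6 ✓
b·c³: (-5/8)·8 + 2197/5568·24389/2197 + 167/192·1 = 1/4 ✓
b·(c∘Ac): 2197/5568·(-841/4394) + 167/192·77/334 = 1/8 ✓
b·Ac²: 2197/5568·(-29/169) + 167/192·29/167 = 1/12 ✓
b·A²c: 167/192·8/167 = 1/24 ✓; 4 stages ⇒ order 4.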